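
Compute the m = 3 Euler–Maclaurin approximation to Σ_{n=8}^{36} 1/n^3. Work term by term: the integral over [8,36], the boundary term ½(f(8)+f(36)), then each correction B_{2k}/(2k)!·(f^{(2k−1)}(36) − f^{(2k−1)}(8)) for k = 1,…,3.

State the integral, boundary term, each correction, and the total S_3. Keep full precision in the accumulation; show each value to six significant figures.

S_3 ≈ 0.00847455

The integral term ∫_8^36 1/x^3 dx = 0.00742670.
Boundary: ½(f(8) + f(36)) = ½(0.00195312 + 2.14335e-05) = 0.000987279.
So far: 0.00841398.
Order-1 term: 1/12 · (-1.78612e-06 − (-0.000732422)) = 6.08863e-05.
Partial sum through k=1: 0.00847486.
Order-2 term: −1/720 · (-2.75636e-08 − (-0.000228882)) = -3.17853e-07.
Partial sum through k=2: 0.00847455.
Order-3 term: 1/30240 · (-8.93265e-10 − (-0.000150204)) = 4.96702e-09.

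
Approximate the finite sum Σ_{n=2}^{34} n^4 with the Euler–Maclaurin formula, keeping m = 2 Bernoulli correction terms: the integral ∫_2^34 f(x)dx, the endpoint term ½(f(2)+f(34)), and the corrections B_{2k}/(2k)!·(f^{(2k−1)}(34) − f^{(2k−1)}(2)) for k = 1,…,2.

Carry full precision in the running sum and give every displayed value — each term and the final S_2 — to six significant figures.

S_2 ≈ 9.76835e+06

∫_2^34 x^4 dx evaluates to 9.08708e+06.
Boundary: ½(f(2) + f(34)) = ½(16.0000 + 1.33634e+06) = 668176.
So far: 9.75525e+06.
k=1: B_{2}/(2)! × [f^{(1)}(34) − f^{(1)}(2)] = 1/12 × (157216 − 32.0000) = 13098.7.
Running total after k=1: 9.76835e+06.
k=2: B_{4}/(4)! × [f^{(3)}(34) − f^{(3)}(2)] = −1/720 × (816.000 − 48.0000) = -1.06667.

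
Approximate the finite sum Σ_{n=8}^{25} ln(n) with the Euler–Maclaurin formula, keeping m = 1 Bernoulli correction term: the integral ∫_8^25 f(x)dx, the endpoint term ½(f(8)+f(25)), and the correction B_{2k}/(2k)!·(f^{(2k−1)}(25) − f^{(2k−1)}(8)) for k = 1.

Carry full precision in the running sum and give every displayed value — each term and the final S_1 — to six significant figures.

The integral term ∫_8^25 ln(x) dx = 46.8364.
Boundary: ½(f(8) + f(25)) = ½(2.07944 + 3.21888) = 2.64916.
Integral + boundary = 49.4855.
Correction k=1: B_{2}/2! · (f^{(1)}(25) − f^{(1)}(8)) = 1/12 · (0.0400000 − 0.125000) = -0.00708333.

S_1 ≈ 49.4784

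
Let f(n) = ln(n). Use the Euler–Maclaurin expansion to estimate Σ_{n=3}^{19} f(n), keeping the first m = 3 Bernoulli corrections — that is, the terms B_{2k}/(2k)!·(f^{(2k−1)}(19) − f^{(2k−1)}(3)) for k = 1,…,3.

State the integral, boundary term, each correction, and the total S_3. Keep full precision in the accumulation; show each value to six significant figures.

S_3 ≈ 38.6467

∫_3^19 ln(x) dx evaluates to 36.6485.
Boundary: ½(f(3) + f(19)) = ½(1.09861 + 2.94444) = 2.02153.
Integral + boundary = 38.6700.
Order-1 term: 1/12 · (0.0526316 − 0.333333) = -0.0233918.
After k=1: 38.6466.
Order-2 term: −1/720 · (0.000291588 − 0.0740741) = 0.000102476.
After k=2: 38.6467.
Order-3 term: 1/30240 · (9.69267e-06 − 0.0987654) = -3.26573e-06.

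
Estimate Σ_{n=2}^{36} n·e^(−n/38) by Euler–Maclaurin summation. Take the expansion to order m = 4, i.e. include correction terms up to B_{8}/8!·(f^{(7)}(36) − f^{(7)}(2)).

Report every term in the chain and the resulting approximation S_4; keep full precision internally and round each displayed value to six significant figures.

S_4 ≈ 359.543

The integral term ∫_2^36 x·e^(−x/38) dx = 351.687.
½[f(2) + f(36)] = ½[1.89746 + 13.9594] = 7.92841.
So far: 359.616.
k=1: B_{2}/(2)! × [f^{(1)}(36) − f^{(1)}(2)] = 1/12 × (0.0204084 − 0.898796) = -0.0731990.
Partial sum through k=1: 359.543.
k=2: B_{4}/(4)! × [f^{(3)}(36) − f^{(3)}(2)] = −1/720 × (0.000551197 − 0.00193646) = 1.92398e-06.
Partial sum through k=2: 359.543.
k=3: B_{6}/(6)! × [f^{(5)}(36) − f^{(5)}(2)] = 1/30240 × (7.53643e-07 − 2.25104e-06) = -4.95169e-11.
Partial sum through k=3: 359.543.
k=4: B_{8}/(8)! × [f^{(7)}(36) − f^{(7)}(2)] = −1/1209600 × (7.79481e-10 − 2.18908e-09) = 1.16534e-15.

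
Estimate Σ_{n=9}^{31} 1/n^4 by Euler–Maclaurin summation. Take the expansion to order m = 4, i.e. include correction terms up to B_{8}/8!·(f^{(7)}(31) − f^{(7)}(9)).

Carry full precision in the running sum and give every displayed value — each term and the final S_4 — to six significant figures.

∫_9^31 1/x^4 dx evaluates to 0.000446058.
Boundary: ½(f(9) + f(31)) = ½(0.000152416 + 1.08281e-06) = 7.67493e-05.
So far: 0.000522808.
Correction k=1: B_{2}/2! · (f^{(1)}(31) − f^{(1)}(9)) = 1/12 · (-1.39718e-07 − (-6.77404e-05)) = 5.63339e-06.
After k=1: 0.000528441.
Correction k=2: B_{4}/4! · (f^{(3)}(31) − f^{(3)}(9)) = −1/720 · (-4.36164e-09 − (-2.50890e-05)) = -3.48398e-08.
After k=2: 0.000528406.
Correction k=3: B_{6}/6! · (f^{(5)}(31) − f^{(5)}(9)) = 1/30240 · (-2.54164e-10 − (-1.73455e-05)) = 5.73586e-10.
After k=3: 0.000528407.
Correction k=4: B_{8}/8! · (f^{(7)}(31) − f^{(7)}(9)) = −1/1209600 · (-2.38031e-11 − (-1.92728e-05)) = -1.59332e-11.

S_4 ≈ 0.000528407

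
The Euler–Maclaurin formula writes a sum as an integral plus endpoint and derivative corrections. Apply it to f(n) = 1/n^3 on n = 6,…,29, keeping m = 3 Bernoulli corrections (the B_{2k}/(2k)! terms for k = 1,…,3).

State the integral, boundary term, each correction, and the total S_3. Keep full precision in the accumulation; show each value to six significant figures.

∫_6^29 1/x^3 dx evaluates to 0.0132944.
Boundary: ½(f(6) + f(29)) = ½(0.00462963 + 4.10021e-05) = 0.00233532.
Running total after boundary: 0.0156297.
Order-1 term: 1/12 · (-4.24160e-06 − (-0.00231481)) = 0.000192548.
After k=1: 0.0158222.
Order-2 term: −1/720 · (-1.00870e-07 − (-0.00128601)) = -1.78598e-06.
After k=2: 0.0158204.
Order-3 term: 1/30240 · (-5.03752e-09 − (-0.00150034)) = 4.96143e-08.

S_3 ≈ 0.0158205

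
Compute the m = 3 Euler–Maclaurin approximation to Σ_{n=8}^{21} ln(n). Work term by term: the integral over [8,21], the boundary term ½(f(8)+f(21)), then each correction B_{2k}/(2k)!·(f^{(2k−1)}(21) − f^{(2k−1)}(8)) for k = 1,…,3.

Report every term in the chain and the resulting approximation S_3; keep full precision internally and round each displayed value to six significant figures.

∫_8^21 ln(x) dx evaluates to 34.2994.
Endpoint term: (f(8) + f(21))/2 = (2.07944 + 3.04452)/2 = 2.56198.
Running total after boundary: 36.8614.
k=1: B_{2}/(2)! × [f^{(1)}(21) − f^{(1)}(8)] = 1/12 × (0.0476190 − 0.125000) = -0.00644841.
Running total after k=1: 36.8550.
k=2: B_{4}/(4)! × [f^{(3)}(21) − f^{(3)}(8)] = −1/720 × (0.000215959 − 0.00390625) = 5.12540e-06.
Running total after k=2: 36.8550.
k=3: B_{6}/(6)! × [f^{(5)}(21) − f^{(5)}(8)] = 1/30240 × (5.87645e-06 − 0.000732422) = -2.40260e-08.

S_3 ≈ 36.8550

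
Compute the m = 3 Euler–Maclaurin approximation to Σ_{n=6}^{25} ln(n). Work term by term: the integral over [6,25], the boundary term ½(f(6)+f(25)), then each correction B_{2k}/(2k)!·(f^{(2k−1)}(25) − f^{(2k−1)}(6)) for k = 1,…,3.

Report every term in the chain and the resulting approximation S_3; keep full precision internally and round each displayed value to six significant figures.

S_3 ≈ 53.2161

The integral term ∫_6^25 ln(x) dx = 50.7213.
½[f(6) + f(25)] = ½[1.79176 + 3.21888] = 2.50532.
So far: 53.2267.
k=1: B_{2}/(2)! × [f^{(1)}(25) − f^{(1)}(6)] = 1/12 × (0.0400000 − 0.166667) = -0.0105556.
After k=1: 53.2161.
k=2: B_{4}/(4)! × [f^{(3)}(25) − f^{(3)}(6)] = −1/720 × (0.000128000 − 0.00925926) = 1.26823e-05.
After k=2: 53.2161.
k=3: B_{6}/(6)! × [f^{(5)}(25) − f^{(5)}(6)] = 1/30240 × (2.45760e-06 − 0.00308642) = -1.01983e-07.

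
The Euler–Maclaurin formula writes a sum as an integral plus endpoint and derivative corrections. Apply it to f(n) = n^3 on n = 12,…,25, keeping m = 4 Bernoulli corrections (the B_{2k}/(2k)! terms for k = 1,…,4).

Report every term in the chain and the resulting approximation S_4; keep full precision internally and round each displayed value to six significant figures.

Integral: ∫_12^25 x^3 dx = 92472.2.
Endpoint term: (f(12) + f(25))/2 = (1728.00 + 15625.0)/2 = 8676.50.
Integral + boundary = 101149.
Order-1 term: 1/12 · (1875.00 − 432.000) = 120.250.
Partial sum through k=1: 101269.
Order-2 term: −1/720 · (6.00000 − 6.00000) = 0.00000.
Partial sum through k=2: 101269.
Order-3 term: 1/30240 · (0.00000 − 0.00000) = 0.00000.
Partial sum through k=3: 101269.
Order-4 term: −1/1209600 · (0.00000 − 0.00000) = 0.00000.

S_4 ≈ 101269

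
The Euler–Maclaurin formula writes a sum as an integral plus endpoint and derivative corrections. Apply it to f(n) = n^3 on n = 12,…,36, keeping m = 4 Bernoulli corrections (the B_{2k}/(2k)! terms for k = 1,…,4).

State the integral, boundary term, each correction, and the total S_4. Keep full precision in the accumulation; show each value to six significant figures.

S_4 ≈ 439200

Integral: ∫_12^36 x^3 dx = 414720.
Boundary: ½(f(12) + f(36)) = ½(1728.00 + 46656.0) = 24192.0.
Integral + boundary = 438912.
Correction k=1: B_{2}/2! · (f^{(1)}(36) − f^{(1)}(12)) = 1/12 · (3888.00 − 432.000) = 288.000.
Running total after k=1: 439200.
Correction k=2: B_{4}/4! · (f^{(3)}(36) − f^{(3)}(12)) = −1/720 · (6.00000 − 6.00000) = 0.00000.
Running total after k=2: 439200.
Correction k=3: B_{6}/6! · (f^{(5)}(36) − f^{(5)}(12)) = 1/30240 · (0.00000 − 0.00000) = 0.00000.
Running total after k=3: 439200.
Correction k=4: B_{8}/8! · (f^{(7)}(36) − f^{(7)}(12)) = −1/1209600 · (0.00000 − 0.00000) = 0.00000.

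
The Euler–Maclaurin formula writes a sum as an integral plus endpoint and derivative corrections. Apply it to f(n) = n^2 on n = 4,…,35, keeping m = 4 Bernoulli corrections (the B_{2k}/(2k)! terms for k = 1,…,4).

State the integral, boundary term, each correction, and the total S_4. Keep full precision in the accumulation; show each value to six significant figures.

S_4 ≈ 14896.0

∫_4^35 x^2 dx evaluates to 14270.3.
½[f(4) + f(35)] = ½[16.0000 + 1225.00] = 620.500.
So far: 14890.8.
Order-1 term: 1/12 · (70.0000 − 8.00000) = 5.16667.
After k=1: 14896.0.
Order-2 term: −1/720 · (0.00000 − 0.00000) = 0.00000.
After k=2: 14896.0.
Order-3 term: 1/30240 · (0.00000 − 0.00000) = 0.00000.
After k=3: 14896.0.
Order-4 term: −1/1209600 · (0.00000 − 0.00000) = 0.00000.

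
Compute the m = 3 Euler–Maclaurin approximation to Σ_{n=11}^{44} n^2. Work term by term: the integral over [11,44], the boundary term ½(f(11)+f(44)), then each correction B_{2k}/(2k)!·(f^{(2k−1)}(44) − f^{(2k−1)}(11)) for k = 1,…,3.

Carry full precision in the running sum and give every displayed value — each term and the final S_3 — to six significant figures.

Integral: ∫_11^44 x^2 dx = 27951.0.
½[f(11) + f(44)] = ½[121.000 + 1936.00] = 1028.50.
Integral + boundary = 28979.5.
Correction k=1: B_{2}/2! · (f^{(1)}(44) − f^{(1)}(11)) = 1/12 · (88.0000 − 22.0000) = 5.50000.
Partial sum through k=1: 28985.0.
Correction k=2: B_{4}/4! · (f^{(3)}(44) − f^{(3)}(11)) = −1/720 · (0.00000 − 0.00000) = 0.00000.
Partial sum through k=2: 28985.0.
Correction k=3: B_{6}/6! · (f^{(5)}(44) − f^{(5)}(11)) = 1/30240 · (0.00000 − 0.00000) = 0.00000.

S_3 ≈ 28985.0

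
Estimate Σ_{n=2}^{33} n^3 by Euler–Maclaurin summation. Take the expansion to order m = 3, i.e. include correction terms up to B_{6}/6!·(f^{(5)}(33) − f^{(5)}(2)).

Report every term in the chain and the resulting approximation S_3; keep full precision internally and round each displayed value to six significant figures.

The integral term ∫_2^33 x^3 dx = 296476.
Endpoint term: (f(2) + f(33))/2 = (8.00000 + 35937.0)/2 = 17972.5.
Running total after boundary: 314449.
Correction k=1: B_{2}/2! · (f^{(1)}(33) − f^{(1)}(2)) = 1/12 · (3267.00 − 12.0000) = 271.250.
After k=1: 314720.
Correction k=2: B_{4}/4! · (f^{(3)}(33) − f^{(3)}(2)) = −1/720 · (6.00000 − 6.00000) = 0.00000.
After k=2: 314720.
Correction k=3: B_{6}/6! · (f^{(5)}(33) − f^{(5)}(2)) = 1/30240 · (0.00000 − 0.00000) = 0.00000.

S_3 ≈ 314720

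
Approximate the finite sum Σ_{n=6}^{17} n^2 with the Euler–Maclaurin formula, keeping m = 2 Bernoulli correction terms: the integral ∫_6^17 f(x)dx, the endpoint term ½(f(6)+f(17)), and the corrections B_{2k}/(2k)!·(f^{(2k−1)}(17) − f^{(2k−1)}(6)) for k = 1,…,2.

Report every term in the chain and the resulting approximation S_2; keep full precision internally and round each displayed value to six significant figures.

S_2 ≈ 1730.00

∫_6^17 x^2 dx evaluates to 1565.67.
½[f(6) + f(17)] = ½[36.0000 + 289.000] = 162.500.
Integral + boundary = 1728.17.
Order-1 term: 1/12 · (34.0000 − 12.0000) = 1.83333.
After k=1: 1730.00.
Order-2 term: −1/720 · (0.00000 − 0.00000) = 0.00000.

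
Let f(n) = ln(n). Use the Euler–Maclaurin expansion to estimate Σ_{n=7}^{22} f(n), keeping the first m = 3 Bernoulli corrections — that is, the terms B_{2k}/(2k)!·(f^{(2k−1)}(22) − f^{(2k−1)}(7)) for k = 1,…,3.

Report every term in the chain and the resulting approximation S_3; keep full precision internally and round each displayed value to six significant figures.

S_3 ≈ 41.8919

The integral term ∫_7^22 ln(x) dx = 39.3816.
Endpoint term: (f(7) + f(22))/2 = (1.94591 + 3.09104)/2 = 2.51848.
So far: 41.9000.
Order-1 term: 1/12 · (0.0454545 − 0.142857) = -0.00811688.
Partial sum through k=1: 41.8919.
Order-2 term: −1/720 · (0.000187829 − 0.00583090) = 7.83760e-06.
Partial sum through k=2: 41.8919.
Order-3 term: 1/30240 · (4.65691e-06 − 0.00142798) = -4.70674e-08.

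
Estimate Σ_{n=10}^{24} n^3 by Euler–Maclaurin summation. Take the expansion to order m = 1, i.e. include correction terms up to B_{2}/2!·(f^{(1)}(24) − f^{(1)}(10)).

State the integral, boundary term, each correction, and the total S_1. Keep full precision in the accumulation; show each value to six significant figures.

S_1 ≈ 87975.0

The integral term ∫_10^24 x^3 dx = 80444.0.
½[f(10) + f(24)] = ½[1000.00 + 13824.0] = 7412.00.
Integral + boundary = 87856.0.
Correction k=1: B_{2}/2! · (f^{(1)}(24) − f^{(1)}(10)) = 1/12 · (1728.00 − 300.000) = 119.000.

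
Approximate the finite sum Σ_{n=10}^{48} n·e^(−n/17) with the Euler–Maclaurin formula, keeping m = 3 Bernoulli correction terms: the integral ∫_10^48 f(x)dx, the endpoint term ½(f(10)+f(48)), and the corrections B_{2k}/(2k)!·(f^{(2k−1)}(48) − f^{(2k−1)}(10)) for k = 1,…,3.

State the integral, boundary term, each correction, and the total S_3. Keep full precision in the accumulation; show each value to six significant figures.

∫_10^48 x·e^(−x/17) dx evaluates to 189.253.
Boundary: ½(f(10) + f(48)) = ½(5.55306 + 2.85101) = 4.20203.
So far: 193.455.
Correction k=1: B_{2}/2! · (f^{(1)}(48) − f^{(1)}(10)) = 1/12 · (-0.108310 − 0.228656) = -0.0280805.
After k=1: 193.427.
Correction k=2: B_{4}/4! · (f^{(3)}(48) − f^{(3)}(10)) = −1/720 · (3.62686e-05 − 0.00463415) = 6.38594e-06.
After k=2: 193.427.
Correction k=3: B_{6}/6! · (f^{(5)}(48) − f^{(5)}(10)) = 1/30240 · (1.54780e-06 − 2.93325e-05) = -9.18807e-10.

S_3 ≈ 193.427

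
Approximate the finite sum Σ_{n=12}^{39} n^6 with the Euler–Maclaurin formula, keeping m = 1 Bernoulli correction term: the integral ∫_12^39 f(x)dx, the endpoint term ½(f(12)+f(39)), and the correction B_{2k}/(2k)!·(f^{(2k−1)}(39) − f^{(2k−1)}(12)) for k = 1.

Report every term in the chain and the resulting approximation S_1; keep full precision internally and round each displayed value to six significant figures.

Integral: ∫_12^39 x^6 dx = 1.95993e+10.
Endpoint term: (f(12) + f(39))/2 = (2.98598e+06 + 3.51874e+09)/2 = 1.76086e+09.
Running total after boundary: 2.13602e+10.
Correction k=1: B_{2}/2! · (f^{(1)}(39) − f^{(1)}(12)) = 1/12 · (5.41345e+08 − 1.49299e+06) = 4.49877e+07.

S_1 ≈ 2.14052e+10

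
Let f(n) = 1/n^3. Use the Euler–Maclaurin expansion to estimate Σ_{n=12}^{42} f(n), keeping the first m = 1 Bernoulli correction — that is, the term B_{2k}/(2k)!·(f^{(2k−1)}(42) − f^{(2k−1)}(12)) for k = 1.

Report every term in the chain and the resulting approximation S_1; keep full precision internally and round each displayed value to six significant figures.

S_1 ≈ 0.00349685

∫_12^42 1/x^3 dx evaluates to 0.00318878.
Boundary: ½(f(12) + f(42)) = ½(0.000578704 + 1.34975e-05) = 0.000296101.
Running total after boundary: 0.00348488.
Order-1 term: 1/12 · (-9.64104e-07 − (-0.000144676)) = 1.19760e-05.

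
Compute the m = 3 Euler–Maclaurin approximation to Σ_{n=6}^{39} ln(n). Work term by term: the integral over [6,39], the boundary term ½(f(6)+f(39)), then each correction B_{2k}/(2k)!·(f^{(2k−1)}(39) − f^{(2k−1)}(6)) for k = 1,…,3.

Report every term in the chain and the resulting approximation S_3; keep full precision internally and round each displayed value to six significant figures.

Integral: ∫_6^39 ln(x) dx = 99.1283.
Endpoint term: (f(6) + f(39))/2 = (1.79176 + 3.66356)/2 = 2.72766.
Running total after boundary: 101.856.
Order-1 term: 1/12 · (0.0256410 − 0.166667) = -0.0117521.
After k=1: 101.844.
Order-2 term: −1/720 · (3.37160e-05 − 0.00925926) = 1.28133e-05.
After k=2: 101.844.
Order-3 term: 1/30240 · (2.66004e-07 − 0.00308642) = -1.02055e-07.

S_3 ≈ 101.844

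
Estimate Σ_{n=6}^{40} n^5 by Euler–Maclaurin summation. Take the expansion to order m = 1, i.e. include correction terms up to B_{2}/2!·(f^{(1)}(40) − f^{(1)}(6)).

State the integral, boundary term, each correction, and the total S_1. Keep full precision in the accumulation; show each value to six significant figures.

∫_6^40 x^5 dx evaluates to 6.82659e+08.
Boundary: ½(f(6) + f(40)) = ½(7776.00 + 1.02400e+08) = 5.12039e+07.
Integral + boundary = 7.33863e+08.
k=1: B_{2}/(2)! × [f^{(1)}(40) − f^{(1)}(6)] = 1/12 × (1.28000e+07 − 6480.00) = 1.06613e+06.

S_1 ≈ 7.34929e+08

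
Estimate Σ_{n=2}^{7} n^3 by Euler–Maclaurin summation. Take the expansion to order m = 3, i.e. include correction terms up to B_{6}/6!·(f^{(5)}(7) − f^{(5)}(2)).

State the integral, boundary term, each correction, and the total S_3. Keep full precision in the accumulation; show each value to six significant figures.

S_3 ≈ 783.000

Integral: ∫_2^7 x^3 dx = 596.250.
Endpoint term: (f(2) + f(7))/2 = (8.00000 + 343.000)/2 = 175.500.
Integral + boundary = 771.750.
k=1: B_{2}/(2)! × [f^{(1)}(7) − f^{(1)}(2)] = 1/12 × (147.000 − 12.0000) = 11.2500.
After k=1: 783.000.
k=2: B_{4}/(4)! × [f^{(3)}(7) − f^{(3)}(2)] = −1/720 × (6.00000 − 6.00000) = 0.00000.
After k=2: 783.000.
k=3: B_{6}/(6)! × [f^{(5)}(7) − f^{(5)}(2)] = 1/30240 × (0.00000 − 0.00000) = 0.00000.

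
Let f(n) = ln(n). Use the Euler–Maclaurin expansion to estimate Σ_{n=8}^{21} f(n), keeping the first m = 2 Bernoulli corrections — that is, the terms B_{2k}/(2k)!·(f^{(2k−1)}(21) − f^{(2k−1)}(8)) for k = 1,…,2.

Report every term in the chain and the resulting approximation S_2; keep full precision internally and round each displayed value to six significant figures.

∫_8^21 ln(x) dx evaluates to 34.2994.
Boundary: ½(f(8) + f(21)) = ½(2.07944 + 3.04452) = 2.56198.
Integral + boundary = 36.8614.
Correction k=1: B_{2}/2! · (f^{(1)}(21) − f^{(1)}(8)) = 1/12 · (0.0476190 − 0.125000) = -0.00644841.
After k=1: 36.8550.
Correction k=2: B_{4}/4! · (f^{(3)}(21) − f^{(3)}(8)) = −1/720 · (0.000215959 − 0.00390625) = 5.12540e-06.

S_2 ≈ 36.8550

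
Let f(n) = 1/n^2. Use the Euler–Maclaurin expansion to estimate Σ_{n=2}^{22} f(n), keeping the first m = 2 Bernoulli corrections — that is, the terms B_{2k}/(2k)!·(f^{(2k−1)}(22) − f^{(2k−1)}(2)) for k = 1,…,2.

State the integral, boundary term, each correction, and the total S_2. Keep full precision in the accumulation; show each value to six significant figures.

∫_2^22 1/x^2 dx evaluates to 0.454545.
Endpoint term: (f(2) + f(22))/2 = (0.250000 + 0.00206612)/2 = 0.126033.
Integral + boundary = 0.580579.
Order-1 term: 1/12 · (-0.000187829 − (-0.250000)) = 0.0208177.
Running total after k=1: 0.601396.
Order-2 term: −1/720 · (-4.65691e-06 − (-0.750000)) = -0.00104166.

S_2 ≈ 0.600355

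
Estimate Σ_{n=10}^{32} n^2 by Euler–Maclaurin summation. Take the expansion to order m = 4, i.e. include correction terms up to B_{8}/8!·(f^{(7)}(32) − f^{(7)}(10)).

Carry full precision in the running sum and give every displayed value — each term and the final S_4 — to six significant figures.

S_4 ≈ 11155.0

The integral term ∫_10^32 x^2 dx = 10589.3.
Endpoint term: (f(10) + f(32))/2 = (100.000 + 1024.00)/2 = 562.000.
Integral + boundary = 11151.3.
k=1: B_{2}/(2)! × [f^{(1)}(32) − f^{(1)}(10)] = 1/12 × (64.0000 − 20.0000) = 3.66667.
After k=1: 11155.0.
k=2: B_{4}/(4)! × [f^{(3)}(32) − f^{(3)}(10)] = −1/720 × (0.00000 − 0.00000) = 0.00000.
After k=2: 11155.0.
k=3: B_{6}/(6)! × [f^{(5)}(32) − f^{(5)}(10)] = 1/30240 × (0.00000 − 0.00000) = 0.00000.
After k=3: 11155.0.
k=4: B_{8}/(8)! × [f^{(7)}(32) − f^{(7)}(10)] = −1/1209600 × (0.00000 − 0.00000) = 0.00000.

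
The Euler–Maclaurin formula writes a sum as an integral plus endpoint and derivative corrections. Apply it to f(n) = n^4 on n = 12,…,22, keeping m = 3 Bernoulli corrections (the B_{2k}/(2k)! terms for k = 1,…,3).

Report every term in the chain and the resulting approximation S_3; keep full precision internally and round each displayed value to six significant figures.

S_3 ≈ 1.11143e+06

Integral: ∫_12^22 x^4 dx = 980960.
Endpoint term: (f(12) + f(22))/2 = (20736.0 + 234256)/2 = 127496.
Integral + boundary = 1.10846e+06.
Order-1 term: 1/12 · (42592.0 − 6912.00) = 2973.33.
After k=1: 1.11143e+06.
Order-2 term: −1/720 · (528.000 − 288.000) = -0.333333.
After k=2: 1.11143e+06.
Order-3 term: 1/30240 · (0.00000 − 0.00000) = 0.00000.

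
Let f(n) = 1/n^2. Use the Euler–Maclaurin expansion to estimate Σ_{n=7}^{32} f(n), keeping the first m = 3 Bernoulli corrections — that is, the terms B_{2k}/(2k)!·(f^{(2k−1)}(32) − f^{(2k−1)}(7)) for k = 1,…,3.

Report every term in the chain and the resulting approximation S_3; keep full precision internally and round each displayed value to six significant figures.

The integral term ∫_7^32 1/x^2 dx = 0.111607.
Endpoint term: (f(7) + f(32))/2 = (0.0204082 + 0.000976562)/2 = 0.0106924.
Running total after boundary: 0.122300.
k=1: B_{2}/(2)! × [f^{(1)}(32) − f^{(1)}(7)] = 1/12 × (-6.10352e-05 − (-0.00583090)) = 0.000480822.
Running total after k=1: 0.122780.
k=2: B_{4}/(4)! × [f^{(3)}(32) − f^{(3)}(7)] = −1/720 × (-7.15256e-07 − (-0.00142798)) = -1.98231e-06.
Running total after k=2: 0.122778.
k=3: B_{6}/(6)! × [f^{(5)}(32) − f^{(5)}(7)] = 1/30240 × (-2.09548e-08 − (-0.000874271)) = 2.89104e-08.

S_3 ≈ 0.122778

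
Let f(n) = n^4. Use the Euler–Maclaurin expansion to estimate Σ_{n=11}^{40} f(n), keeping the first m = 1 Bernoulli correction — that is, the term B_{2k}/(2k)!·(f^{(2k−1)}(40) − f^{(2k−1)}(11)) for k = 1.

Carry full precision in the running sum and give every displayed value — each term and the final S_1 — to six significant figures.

The integral term ∫_11^40 x^4 dx = 2.04478e+07.
Endpoint term: (f(11) + f(40))/2 = (14641.0 + 2.56000e+06)/2 = 1.28732e+06.
Running total after boundary: 2.17351e+07.
k=1: B_{2}/(2)! × [f^{(1)}(40) − f^{(1)}(11)] = 1/12 × (256000 − 5324.00) = 20889.7.

S_1 ≈ 2.17560e+07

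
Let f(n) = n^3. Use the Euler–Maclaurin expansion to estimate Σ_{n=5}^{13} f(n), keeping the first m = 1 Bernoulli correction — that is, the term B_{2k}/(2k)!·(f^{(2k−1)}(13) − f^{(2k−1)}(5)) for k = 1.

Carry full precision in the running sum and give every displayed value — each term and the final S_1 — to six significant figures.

∫_5^13 x^3 dx evaluates to 6984.00.
Endpoint term: (f(5) + f(13))/2 = (125.000 + 2197.00)/2 = 1161.00.
Integral + boundary = 8145.00.
Order-1 term: 1/12 · (507.000 − 75.0000) = 36.0000.

S_1 ≈ 8181.00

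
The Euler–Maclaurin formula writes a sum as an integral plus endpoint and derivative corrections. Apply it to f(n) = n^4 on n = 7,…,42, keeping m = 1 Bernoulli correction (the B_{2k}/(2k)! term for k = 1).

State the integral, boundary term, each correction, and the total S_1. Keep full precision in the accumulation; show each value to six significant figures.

∫_7^42 x^4 dx evaluates to 2.61349e+07.
Endpoint term: (f(7) + f(42))/2 = (2401.00 + 3.11170e+06)/2 = 1.55705e+06.
So far: 2.76919e+07.
Correction k=1: B_{2}/2! · (f^{(1)}(42) − f^{(1)}(7)) = 1/12 · (296352 − 1372.00) = 24581.7.

S_1 ≈ 2.77165e+07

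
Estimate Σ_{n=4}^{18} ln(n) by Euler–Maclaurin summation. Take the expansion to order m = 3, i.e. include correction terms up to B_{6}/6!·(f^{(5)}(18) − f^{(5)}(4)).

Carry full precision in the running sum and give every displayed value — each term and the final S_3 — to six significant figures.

Integral: ∫_4^18 ln(x) dx = 32.4815.
½[f(4) + f(18)] = ½[1.38629 + 2.89037] = 2.13833.
Integral + boundary = 34.6198.
Correction k=1: B_{2}/2! · (f^{(1)}(18) − f^{(1)}(4)) = 1/12 · (0.0555556 − 0.250000) = -0.0162037.
After k=1: 34.6036.
Correction k=2: B_{4}/4! · (f^{(3)}(18) − f^{(3)}(4)) = −1/720 · (0.000342936 − 0.0312500) = 4.29265e-05.
After k=2: 34.6037.
Correction k=3: B_{6}/6! · (f^{(5)}(18) − f^{(5)}(4)) = 1/30240 · (1.27013e-05 − 0.0234375) = -7.74630e-07.

S_3 ≈ 34.6037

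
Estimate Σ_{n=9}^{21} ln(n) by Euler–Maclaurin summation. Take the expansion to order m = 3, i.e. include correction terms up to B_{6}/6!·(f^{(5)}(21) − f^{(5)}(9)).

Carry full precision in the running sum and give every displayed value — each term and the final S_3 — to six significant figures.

S_3 ≈ 34.7755

The integral term ∫_9^21 ln(x) dx = 32.1599.
Endpoint term: (f(9) + f(21))/2 = (2.19722 + 3.04452)/2 = 2.62087.
Integral + boundary = 34.7808.
Correction k=1: B_{2}/2! · (f^{(1)}(21) − f^{(1)}(9)) = 1/12 · (0.0476190 − 0.111111) = -0.00529101.
Partial sum through k=1: 34.7755.
Correction k=2: B_{4}/4! · (f^{(3)}(21) − f^{(3)}(9)) = −1/720 · (0.000215959 − 0.00274348) = 3.51045e-06.
Partial sum through k=2: 34.7755.
Correction k=3: B_{6}/6! · (f^{(5)}(21) − f^{(5)}(9)) = 1/30240 · (5.87645e-06 − 0.000406442) = -1.32462e-08.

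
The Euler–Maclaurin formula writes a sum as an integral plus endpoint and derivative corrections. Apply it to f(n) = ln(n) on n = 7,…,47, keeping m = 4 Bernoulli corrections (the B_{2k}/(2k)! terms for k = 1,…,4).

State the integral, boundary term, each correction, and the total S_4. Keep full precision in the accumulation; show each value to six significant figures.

S_4 ≈ 130.223

Integral: ∫_7^47 ln(x) dx = 127.336.
½[f(7) + f(47)] = ½[1.94591 + 3.85015] = 2.89803.
So far: 130.234.
Order-1 term: 1/12 · (0.0212766 − 0.142857) = -0.0101317.
Partial sum through k=1: 130.223.
Order-2 term: −1/720 · (1.92636e-05 − 0.00583090) = 8.07172e-06.
Partial sum through k=2: 130.223.
Order-3 term: 1/30240 · (1.04646e-07 − 0.00142798) = -4.72180e-08.
Partial sum through k=3: 130.223.
Order-4 term: −1/1209600 · (1.42117e-09 − 0.000874271) = 7.22776e-10.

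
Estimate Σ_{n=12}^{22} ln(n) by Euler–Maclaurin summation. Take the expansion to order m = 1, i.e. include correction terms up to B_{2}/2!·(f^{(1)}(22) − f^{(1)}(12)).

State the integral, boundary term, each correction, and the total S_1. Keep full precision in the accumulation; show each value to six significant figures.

S_1 ≈ 30.9689

∫_12^22 ln(x) dx evaluates to 28.1841.
Boundary: ½(f(12) + f(22)) = ½(2.48491 + 3.09104) = 2.78797.
So far: 30.9720.
Correction k=1: B_{2}/2! · (f^{(1)}(22) − f^{(1)}(12)) = 1/12 · (0.0454545 − 0.0833333) = -0.00315657.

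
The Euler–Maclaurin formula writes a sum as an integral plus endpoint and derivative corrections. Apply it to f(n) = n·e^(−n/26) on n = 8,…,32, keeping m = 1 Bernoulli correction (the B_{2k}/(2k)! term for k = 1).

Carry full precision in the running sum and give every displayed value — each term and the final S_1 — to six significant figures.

The integral term ∫_8^32 x·e^(−x/26) dx = 209.427.
Endpoint term: (f(8) + f(32))/2 = (5.88113 + 9.34617)/2 = 7.61365.
Integral + boundary = 217.040.
Order-1 term: 1/12 · (-0.0674003 − 0.508944) = -0.0480287.

S_1 ≈ 216.992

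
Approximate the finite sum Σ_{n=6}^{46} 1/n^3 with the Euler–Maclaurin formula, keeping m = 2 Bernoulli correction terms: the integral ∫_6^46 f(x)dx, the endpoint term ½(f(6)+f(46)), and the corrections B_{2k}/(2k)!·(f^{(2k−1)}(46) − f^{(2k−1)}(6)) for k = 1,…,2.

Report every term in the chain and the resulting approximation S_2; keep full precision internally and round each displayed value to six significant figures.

S_2 ≈ 0.0161636

Integral: ∫_6^46 1/x^3 dx = 0.0136526.
Endpoint term: (f(6) + f(46))/2 = (0.00462963 + 1.02737e-05)/2 = 0.00231995.
Running total after boundary: 0.0159725.
k=1: B_{2}/(2)! × [f^{(1)}(46) − f^{(1)}(6)] = 1/12 × (-6.70023e-07 − (-0.00231481)) = 0.000192845.
Running total after k=1: 0.0161654.
k=2: B_{4}/(4)! × [f^{(3)}(46) − f^{(3)}(6)] = −1/720 × (-6.33292e-09 − (-0.00128601)) = -1.78611e-06.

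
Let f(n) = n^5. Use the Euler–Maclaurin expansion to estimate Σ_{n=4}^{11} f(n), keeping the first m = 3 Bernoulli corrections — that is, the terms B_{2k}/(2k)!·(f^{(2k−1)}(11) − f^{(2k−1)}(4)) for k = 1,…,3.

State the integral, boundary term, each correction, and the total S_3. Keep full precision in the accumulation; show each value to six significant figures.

∫_4^11 x^5 dx evaluates to 294578.
Endpoint term: (f(4) + f(11))/2 = (1024.00 + 161051)/2 = 81037.5.
Integral + boundary = 375615.
k=1: B_{2}/(2)! × [f^{(1)}(11) − f^{(1)}(4)] = 1/12 × (73205.0 − 1280.00) = 5993.75.
Partial sum through k=1: 381609.
k=2: B_{4}/(4)! × [f^{(3)}(11) − f^{(3)}(4)] = −1/720 × (7260.00 − 960.000) = -8.75000.
Partial sum through k=2: 381600.
k=3: B_{6}/(6)! × [f^{(5)}(11) − f^{(5)}(4)] = 1/30240 × (120.000 − 120.000) = 0.00000.

S_3 ≈ 381600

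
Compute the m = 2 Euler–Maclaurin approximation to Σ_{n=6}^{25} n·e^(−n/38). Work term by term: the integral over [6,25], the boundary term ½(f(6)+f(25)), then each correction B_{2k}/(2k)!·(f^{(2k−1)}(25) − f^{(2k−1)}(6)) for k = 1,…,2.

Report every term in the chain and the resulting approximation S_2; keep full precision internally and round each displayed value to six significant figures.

∫_6^25 x·e^(−x/38) dx evaluates to 187.837.
½[f(6) + f(25)] = ½[5.12364 + 12.9485] = 9.03608.
Running total after boundary: 196.873.
Correction k=1: B_{2}/2! · (f^{(1)}(25) − f^{(1)}(6)) = 1/12 · (0.177190 − 0.719107) = -0.0451597.
After k=1: 196.828.
Correction k=2: B_{4}/4! · (f^{(3)}(25) − f^{(3)}(6)) = −1/720 · (0.000840077 − 0.00168074) = 1.16759e-06.

S_2 ≈ 196.828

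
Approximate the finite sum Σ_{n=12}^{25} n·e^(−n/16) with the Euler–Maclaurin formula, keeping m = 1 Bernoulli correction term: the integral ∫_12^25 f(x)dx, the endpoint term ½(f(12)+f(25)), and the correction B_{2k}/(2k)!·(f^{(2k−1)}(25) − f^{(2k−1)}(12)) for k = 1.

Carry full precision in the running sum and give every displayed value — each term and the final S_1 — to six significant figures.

S_1 ≈ 79.5498

Integral: ∫_12^25 x·e^(−x/16) dx = 74.1151.
Boundary: ½(f(12) + f(25)) = ½(5.66840 + 5.24028) = 5.45434.
Running total after boundary: 79.5695.
k=1: B_{2}/(2)! × [f^{(1)}(25) − f^{(1)}(12)] = 1/12 × (-0.117906 − 0.118092) = -0.0196665.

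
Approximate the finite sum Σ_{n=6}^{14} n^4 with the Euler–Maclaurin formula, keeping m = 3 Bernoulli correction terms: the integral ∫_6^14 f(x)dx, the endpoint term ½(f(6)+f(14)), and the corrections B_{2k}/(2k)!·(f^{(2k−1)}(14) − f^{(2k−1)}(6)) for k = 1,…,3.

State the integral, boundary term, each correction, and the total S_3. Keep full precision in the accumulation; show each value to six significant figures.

S_3 ≈ 126708

The integral term ∫_6^14 x^4 dx = 106010.
½[f(6) + f(14)] = ½[1296.00 + 38416.0] = 19856.0.
Integral + boundary = 125866.
Correction k=1: B_{2}/2! · (f^{(1)}(14) − f^{(1)}(6)) = 1/12 · (10976.0 − 864.000) = 842.667.
Running total after k=1: 126708.
Correction k=2: B_{4}/4! · (f^{(3)}(14) − f^{(3)}(6)) = −1/720 · (336.000 − 144.000) = -0.266667.
Running total after k=2: 126708.
Correction k=3: B_{6}/6! · (f^{(5)}(14) − f^{(5)}(6)) = 1/30240 · (0.00000 − 0.00000) = 0.00000.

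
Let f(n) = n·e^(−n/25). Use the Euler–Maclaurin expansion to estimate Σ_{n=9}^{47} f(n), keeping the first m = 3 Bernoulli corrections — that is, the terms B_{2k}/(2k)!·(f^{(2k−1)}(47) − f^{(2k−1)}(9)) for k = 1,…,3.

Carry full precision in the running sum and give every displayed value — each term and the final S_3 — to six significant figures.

S_3 ≈ 325.040

∫_9^47 x·e^(−x/25) dx evaluates to 318.363.
Boundary: ½(f(9) + f(47)) = ½(6.27909 + 7.17173) = 6.72541.
Integral + boundary = 325.088.
Order-1 term: 1/12 · (-0.134279 − 0.446513) = -0.0483993.
After k=1: 325.040.
Order-2 term: −1/720 · (0.000273441 − 0.00294698) = 3.71325e-06.
After k=2: 325.040.
Order-3 term: 1/30240 · (1.21877e-06 − 8.28728e-06) = -2.33747e-10.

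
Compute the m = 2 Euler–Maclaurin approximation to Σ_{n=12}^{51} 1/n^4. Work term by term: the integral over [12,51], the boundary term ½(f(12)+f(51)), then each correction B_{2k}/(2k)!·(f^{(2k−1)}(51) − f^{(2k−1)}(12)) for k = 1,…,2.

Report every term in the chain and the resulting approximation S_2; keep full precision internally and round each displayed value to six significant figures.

S_2 ≈ 0.000215909

Integral: ∫_12^51 1/x^4 dx = 0.000190388.
Endpoint term: (f(12) + f(51))/2 = (4.82253e-05 + 1.47815e-07)/2 = 2.41866e-05.
So far: 0.000214575.
k=1: B_{2}/(2)! × [f^{(1)}(51) − f^{(1)}(12)] = 1/12 × (-1.15934e-08 − (-1.60751e-05)) = 1.33863e-06.
Partial sum through k=1: 0.000215914.
k=2: B_{4}/(4)! × [f^{(3)}(51) − f^{(3)}(12)] = −1/720 × (-1.33718e-10 − (-3.34898e-06)) = -4.65118e-09.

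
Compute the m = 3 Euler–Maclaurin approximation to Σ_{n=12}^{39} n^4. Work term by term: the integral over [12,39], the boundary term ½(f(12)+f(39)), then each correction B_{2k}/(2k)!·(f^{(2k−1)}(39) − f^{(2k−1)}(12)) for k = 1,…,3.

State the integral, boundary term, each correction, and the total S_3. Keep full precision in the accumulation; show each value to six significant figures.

S_3 ≈ 1.91814e+07

Integral: ∫_12^39 x^4 dx = 1.79951e+07.
Boundary: ½(f(12) + f(39)) = ½(20736.0 + 2.31344e+06) = 1.16709e+06.
So far: 1.91622e+07.
k=1: B_{2}/(2)! × [f^{(1)}(39) − f^{(1)}(12)] = 1/12 × (237276 − 6912.00) = 19197.0.
Running total after k=1: 1.91814e+07.
k=2: B_{4}/(4)! × [f^{(3)}(39) − f^{(3)}(12)] = −1/720 × (936.000 − 288.000) = -0.900000.
Running total after k=2: 1.91814e+07.
k=3: B_{6}/(6)! × [f^{(5)}(39) − f^{(5)}(12)] = 1/30240 × (0.00000 − 0.00000) = 0.00000.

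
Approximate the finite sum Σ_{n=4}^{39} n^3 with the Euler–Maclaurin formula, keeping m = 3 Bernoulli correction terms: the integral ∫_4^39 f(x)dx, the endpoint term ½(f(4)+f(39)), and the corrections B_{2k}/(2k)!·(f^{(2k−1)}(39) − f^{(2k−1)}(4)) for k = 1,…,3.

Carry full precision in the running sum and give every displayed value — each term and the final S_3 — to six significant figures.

∫_4^39 x^3 dx evaluates to 578296.
Boundary: ½(f(4) + f(39)) = ½(64.0000 + 59319.0) = 29691.5.
Running total after boundary: 607988.
Order-1 term: 1/12 · (4563.00 − 48.0000) = 376.250.
Running total after k=1: 608364.
Order-2 term: −1/720 · (6.00000 − 6.00000) = 0.00000.
Running total after k=2: 608364.
Order-3 term: 1/30240 · (0.00000 − 0.00000) = 0.00000.

S_3 ≈ 608364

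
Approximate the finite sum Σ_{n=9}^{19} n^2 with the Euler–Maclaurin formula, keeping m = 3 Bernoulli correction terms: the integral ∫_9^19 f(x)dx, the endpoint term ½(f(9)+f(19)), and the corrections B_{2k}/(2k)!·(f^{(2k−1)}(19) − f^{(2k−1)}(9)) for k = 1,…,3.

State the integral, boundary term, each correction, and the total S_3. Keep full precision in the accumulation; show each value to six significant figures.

S_3 ≈ 2266.00

The integral term ∫_9^19 x^2 dx = 2043.33.
Boundary: ½(f(9) + f(19)) = ½(81.0000 + 361.000) = 221.000.
So far: 2264.33.
k=1: B_{2}/(2)! × [f^{(1)}(19) − f^{(1)}(9)] = 1/12 × (38.0000 − 18.0000) = 1.66667.
After k=1: 2266.00.
k=2: B_{4}/(4)! × [f^{(3)}(19) − f^{(3)}(9)] = −1/720 × (0.00000 − 0.00000) = 0.00000.
After k=2: 2266.00.
k=3: B_{6}/(6)! × [f^{(5)}(19) − f^{(5)}(9)] = 1/30240 × (0.00000 − 0.00000) = 0.00000.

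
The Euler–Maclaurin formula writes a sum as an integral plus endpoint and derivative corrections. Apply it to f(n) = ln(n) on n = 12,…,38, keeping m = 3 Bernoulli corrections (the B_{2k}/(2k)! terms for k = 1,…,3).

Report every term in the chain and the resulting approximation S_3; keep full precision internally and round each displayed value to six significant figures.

S_3 ≈ 85.4659

∫_12^38 ln(x) dx evaluates to 82.4094.
½[f(12) + f(38)] = ½[2.48491 + 3.63759] = 3.06125.
So far: 85.4706.
Correction k=1: B_{2}/2! · (f^{(1)}(38) − f^{(1)}(12)) = 1/12 · (0.0263158 − 0.0833333) = -0.00475146.
Partial sum through k=1: 85.4659.
Correction k=2: B_{4}/4! · (f^{(3)}(38) − f^{(3)}(12)) = −1/720 · (3.64485e-05 − 0.00115741) = 1.55689e-06.
Partial sum through k=2: 85.4659.
Correction k=3: B_{6}/6! · (f^{(5)}(38) − f^{(5)}(12)) = 1/30240 · (3.02896e-07 − 9.64506e-05) = -3.17949e-09.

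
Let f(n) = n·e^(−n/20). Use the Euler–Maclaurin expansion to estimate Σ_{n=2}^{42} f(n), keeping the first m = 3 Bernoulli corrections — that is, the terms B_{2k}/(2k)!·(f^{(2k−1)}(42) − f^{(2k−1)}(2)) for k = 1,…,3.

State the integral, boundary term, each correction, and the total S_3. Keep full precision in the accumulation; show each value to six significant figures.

S_3 ≈ 249.680

The integral term ∫_2^42 x·e^(−x/20) dx = 246.282.
Endpoint term: (f(2) + f(42))/2 = (1.80967 + 5.14317)/2 = 3.47642.
Integral + boundary = 249.759.
Correction k=1: B_{2}/2! · (f^{(1)}(42) − f^{(1)}(2)) = 1/12 · (-0.134702 − 0.814354) = -0.0790880.
Partial sum through k=1: 249.680.
Correction k=2: B_{4}/4! · (f^{(3)}(42) − f^{(3)}(2)) = −1/720 · (0.000275527 − 0.00656007) = 8.72853e-06.
Partial sum through k=2: 249.680.
Correction k=3: B_{6}/6! · (f^{(5)}(42) − f^{(5)}(2)) = 1/30240 · (2.21952e-06 − 2.77106e-05) = -8.42960e-10.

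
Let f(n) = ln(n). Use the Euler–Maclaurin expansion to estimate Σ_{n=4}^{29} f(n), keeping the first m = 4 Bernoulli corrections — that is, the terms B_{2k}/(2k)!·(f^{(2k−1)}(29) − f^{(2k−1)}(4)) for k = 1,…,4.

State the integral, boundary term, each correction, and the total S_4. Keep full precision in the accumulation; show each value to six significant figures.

The integral term ∫_4^29 ln(x) dx = 67.1064.
Boundary: ½(f(4) + f(29)) = ½(1.38629 + 3.36730) = 2.37680.
Running total after boundary: 69.4832.
Correction k=1: B_{2}/2! · (f^{(1)}(29) − f^{(1)}(4)) = 1/12 · (0.0344828 − 0.250000) = -0.0179598.
After k=1: 69.4652.
Correction k=2: B_{4}/4! · (f^{(3)}(29) − f^{(3)}(4)) = −1/720 · (8.20042e-05 − 0.0312500) = 4.32889e-05.
After k=2: 69.4653.
Correction k=3: B_{6}/6! · (f^{(5)}(29) − f^{(5)}(4)) = 1/30240 · (1.17010e-06 − 0.0234375) = -7.75011e-07.
After k=3: 69.4653.
Correction k=4: B_{8}/8! · (f^{(7)}(29) − f^{(7)}(4)) = −1/1209600 · (4.17394e-08 − 0.0439453) = 3.63304e-08.

S_4 ≈ 69.4653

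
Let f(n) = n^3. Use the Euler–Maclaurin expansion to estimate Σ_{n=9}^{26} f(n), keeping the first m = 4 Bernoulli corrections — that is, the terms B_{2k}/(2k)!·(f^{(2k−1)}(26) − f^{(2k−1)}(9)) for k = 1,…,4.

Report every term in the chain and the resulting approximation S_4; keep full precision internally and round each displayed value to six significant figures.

S_4 ≈ 121905

The integral term ∫_9^26 x^3 dx = 112604.
Boundary: ½(f(9) + f(26)) = ½(729.000 + 17576.0) = 9152.50.
So far: 121756.
k=1: B_{2}/(2)! × [f^{(1)}(26) − f^{(1)}(9)] = 1/12 × (2028.00 − 243.000) = 148.750.
After k=1: 121905.
k=2: B_{4}/(4)! × [f^{(3)}(26) − f^{(3)}(9)] = −1/720 × (6.00000 − 6.00000) = 0.00000.
After k=2: 121905.
k=3: B_{6}/(6)! × [f^{(5)}(26) − f^{(5)}(9)] = 1/30240 × (0.00000 − 0.00000) = 0.00000.
After k=3: 121905.
k=4: B_{8}/(8)! × [f^{(7)}(26) − f^{(7)}(9)] = −1/1209600 × (0.00000 − 0.00000) = 0.00000.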